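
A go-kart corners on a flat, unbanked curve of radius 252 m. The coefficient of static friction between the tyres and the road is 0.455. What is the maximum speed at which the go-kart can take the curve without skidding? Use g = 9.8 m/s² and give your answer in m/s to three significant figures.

The only inward force on a level bend is static friction, so at the limit f_s = μ_s N = μ_s m g = m v²/r.
Mass cancels: v_max = √(μ_s g r) = √(0.455 × 9.8 × 252) = √1124 = 33.52 m/s.

33.5 m/s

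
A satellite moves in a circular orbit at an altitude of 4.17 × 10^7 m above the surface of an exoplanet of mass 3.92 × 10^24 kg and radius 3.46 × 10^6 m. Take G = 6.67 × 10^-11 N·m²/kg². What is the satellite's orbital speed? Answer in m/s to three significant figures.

Orbital radius r = R + h = 3.46 × 10^6 + 4.17 × 10^7 = 4.516 × 10^7 m.
Gravity supplies the centripetal force: G M m / r² = m v² / r, so v = √(GM/r).
v = √(6.67 × 10^-11 × 3.92 × 10^24 / 4.516 × 10^7) = √(5.790 × 10^6) = 2406 m/s.

2410 m/s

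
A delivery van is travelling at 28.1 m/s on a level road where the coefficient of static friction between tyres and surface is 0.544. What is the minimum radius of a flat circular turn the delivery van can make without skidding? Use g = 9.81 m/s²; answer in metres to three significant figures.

At the limit, μ_s m g = m v²/r, so r_min = v²/(μ_s g) = (28.1)²/(0.544 × 9.81) = 789.6/5.337 = 148.0 m.

148 m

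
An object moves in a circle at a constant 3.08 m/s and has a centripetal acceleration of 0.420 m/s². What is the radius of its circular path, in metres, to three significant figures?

22.6 m

a_c = v²/r ⇒ r = v²/a_c = (3.08)²/0.420 = 9.486/0.420 = 22.59 m.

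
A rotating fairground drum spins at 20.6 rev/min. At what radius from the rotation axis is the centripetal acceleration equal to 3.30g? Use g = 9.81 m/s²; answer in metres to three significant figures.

ω = 20.6 rev/min × 2π/60 = 2.157 rad/s.
a_c = ω²r = 3.30g ⇒ r = 3.30 × 9.81 / (2.157)² = 32.37/4.654 = 6.957 m.

6.96 m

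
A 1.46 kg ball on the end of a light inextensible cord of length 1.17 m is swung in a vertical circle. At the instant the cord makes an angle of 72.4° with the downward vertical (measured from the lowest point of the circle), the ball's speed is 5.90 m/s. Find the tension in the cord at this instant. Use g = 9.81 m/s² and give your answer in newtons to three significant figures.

47.8 N

Take the radial direction toward the centre of the circle as positive. The component of the weight along the string toward the centre is −mg cos φ (φ measured from the bottom), so Newton's second law along the string gives T − mg cos φ = m v²/r.
cos 72.4° = 0.3024, so T = m(v²/r + g cos φ) = 1.46 × ((5.90)²/1.17 + 9.81 × 0.3024) = 1.46 × (29.75 + (2.966)) = 1.46 × 32.72 = 47.77 N.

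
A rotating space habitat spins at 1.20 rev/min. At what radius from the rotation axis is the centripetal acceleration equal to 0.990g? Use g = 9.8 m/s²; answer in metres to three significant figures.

614 m

ω = 1.20 rev/min × 2π/60 = 0.1257 rad/s.
a_c = ω²r = 0.990g ⇒ r = 0.990 × 9.8 / (0.1257)² = 9.702/0.01579 = 614.4 m.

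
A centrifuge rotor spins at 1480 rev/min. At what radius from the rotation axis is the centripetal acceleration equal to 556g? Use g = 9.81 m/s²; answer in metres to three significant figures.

ω = 1480 rev/min × 2π/60 = 155.0 rad/s.
a_c = ω²r = 556g ⇒ r = 556 × 9.81 / (155.0)² = 5454/24020 = 0.2271 m.

0.227 m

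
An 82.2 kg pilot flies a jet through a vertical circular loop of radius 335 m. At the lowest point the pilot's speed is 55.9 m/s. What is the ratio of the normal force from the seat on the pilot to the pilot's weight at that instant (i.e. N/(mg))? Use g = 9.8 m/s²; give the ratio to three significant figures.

At the bottom, N − mg = mv²/r, so N = m(v²/r + g) and N/(mg) = v²/(rg) + 1 = (55.9)²/(335 × 9.8) + 1 = 0.9518 + 1 = 1.952.

1.95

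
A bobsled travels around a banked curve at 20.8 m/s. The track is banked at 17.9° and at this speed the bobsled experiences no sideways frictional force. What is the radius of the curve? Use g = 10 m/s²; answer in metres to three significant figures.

Frictionless banking: tanθ = v²/(rg), so r = v²/(g tanθ).
r = (20.8)²/(10.0 × tan 17.9°) = 432.6/(10.0 × 0.3230) = 432.6/3.230 = 133.9 m.

134 m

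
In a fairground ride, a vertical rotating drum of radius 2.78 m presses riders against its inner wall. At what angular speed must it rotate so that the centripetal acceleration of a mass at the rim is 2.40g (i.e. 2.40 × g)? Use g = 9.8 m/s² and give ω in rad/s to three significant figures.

Centripetal acceleration a_c = ω²r. Setting ω²r = 2.40g:
ω = √(2.40g / r) = √(2.40 × 9.8 / 2.78) = √8.460 = 2.909 rad/s.

2.91 rad/s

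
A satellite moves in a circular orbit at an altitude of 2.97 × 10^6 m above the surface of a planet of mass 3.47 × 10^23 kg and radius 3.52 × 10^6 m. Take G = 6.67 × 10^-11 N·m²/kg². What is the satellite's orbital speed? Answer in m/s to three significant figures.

Orbital radius r = R + h = 3.52 × 10^6 + 2.97 × 10^6 = 6.490 × 10^6 m.
Gravity supplies the centripetal force: G M m / r² = m v² / r, so v = √(GM/r).
v = √(6.67 × 10^-11 × 3.47 × 10^23 / 6.490 × 10^6) = √(3.566 × 10^6) = 1888 m/s.

1890 m/s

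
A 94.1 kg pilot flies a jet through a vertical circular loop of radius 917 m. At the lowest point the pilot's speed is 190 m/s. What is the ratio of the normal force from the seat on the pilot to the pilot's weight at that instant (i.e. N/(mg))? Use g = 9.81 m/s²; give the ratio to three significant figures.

At the bottom, N − mg = mv²/r, so N = m(v²/r + g) and N/(mg) = v²/(rg) + 1 = (190)²/(917 × 9.81) + 1 = 4.013 + 1 = 5.013.

5.01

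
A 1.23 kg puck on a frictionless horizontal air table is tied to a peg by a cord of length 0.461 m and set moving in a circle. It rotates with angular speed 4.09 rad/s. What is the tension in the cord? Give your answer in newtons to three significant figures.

v = ωr = 4.09 × 0.461 = 1.885 m/s.
The tension is the only horizontal force, so it supplies the full centripetal force: T = m v²/r = 1.23 × (1.885)²/0.461 = 1.23 × 3.555/0.461 = 9.485 N.

9.49 N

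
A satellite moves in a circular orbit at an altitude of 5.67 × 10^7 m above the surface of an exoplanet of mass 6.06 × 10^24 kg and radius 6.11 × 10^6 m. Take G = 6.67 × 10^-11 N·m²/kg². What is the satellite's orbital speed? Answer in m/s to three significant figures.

2540 m/s

Orbital radius r = R + h = 6.11 × 10^6 + 5.67 × 10^7 = 6.281 × 10^7 m.
Gravity supplies the centripetal force: G M m / r² = m v² / r, so v = √(GM/r).
v = √(6.67 × 10^-11 × 6.06 × 10^24 / 6.281 × 10^7) = √(6.435 × 10^6) = 2537 m/s.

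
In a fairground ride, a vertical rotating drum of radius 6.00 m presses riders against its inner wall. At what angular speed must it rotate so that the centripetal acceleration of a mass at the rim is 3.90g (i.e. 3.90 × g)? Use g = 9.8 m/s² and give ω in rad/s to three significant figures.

2.52 rad/s

Centripetal acceleration a_c = ω²r. Setting ω²r = 3.90g:
ω = √(3.90g / r) = √(3.90 × 9.8 / 6.00) = √6.370 = 2.524 rad/s.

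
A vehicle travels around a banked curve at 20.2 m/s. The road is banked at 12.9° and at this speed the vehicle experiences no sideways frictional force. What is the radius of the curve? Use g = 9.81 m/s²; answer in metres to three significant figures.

Frictionless banking: tanθ = v²/(rg), so r = v²/(g tanθ).
r = (20.2)²/(9.81 × tan 12.9°) = 408.0/(9.81 × 0.2290) = 408.0/2.247 = 181.6 m.

182 m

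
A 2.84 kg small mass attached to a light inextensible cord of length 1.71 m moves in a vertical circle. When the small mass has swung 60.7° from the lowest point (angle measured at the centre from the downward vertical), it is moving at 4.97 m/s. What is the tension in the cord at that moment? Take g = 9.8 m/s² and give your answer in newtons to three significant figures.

Take the radial direction toward the centre of the circle as positive. The component of the weight along the string toward the centre is −mg cos φ (φ measured from the bottom), so Newton's second law along the string gives T − mg cos φ = m v²/r.
cos 60.7° = 0.4894, so T = m(v²/r + g cos φ) = 2.84 × ((4.97)²/1.71 + 9.8 × 0.4894) = 2.84 × (14.44 + (4.796)) = 2.84 × 19.24 = 54.64 N.

54.6 N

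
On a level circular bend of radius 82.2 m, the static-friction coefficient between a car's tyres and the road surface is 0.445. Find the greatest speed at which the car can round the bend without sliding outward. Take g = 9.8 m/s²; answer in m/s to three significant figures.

18.9 m/s

Friction provides the centripetal force on a flat curve. At maximum speed it is at its limiting value: μ_s m g = m v²/r.
Mass cancels: v_max = √(μ_s g r) = √(0.445 × 9.8 × 82.2) = √358.5 = 18.93 m/s.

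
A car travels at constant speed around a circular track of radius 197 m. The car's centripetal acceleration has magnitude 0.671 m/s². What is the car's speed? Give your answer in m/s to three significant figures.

a_c = v²/r ⇒ v = √(a_c · r) = √(0.671 × 197) = √132.2 = 11.50 m/s.

11.5 m/s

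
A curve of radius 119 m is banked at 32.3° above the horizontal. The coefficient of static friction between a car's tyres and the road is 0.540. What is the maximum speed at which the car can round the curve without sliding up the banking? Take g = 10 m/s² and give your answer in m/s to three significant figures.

At the maximum speed, friction acts down the slope at its limiting value f = μN. Radially (horizontal, toward centre): N sinθ + μN cosθ = mv²/r. Vertically: N cosθ − μN sinθ = mg.
Dividing: v² = r g (sinθ + μcosθ)/(cosθ − μsinθ).
sinθ + μcosθ = 0.5344 + 0.540×0.8453 = 0.9908; cosθ − μsinθ = 0.8453 − 0.540×0.5344 = 0.5567.
v² = 119 × 10.0 × 0.9908/0.5567 = 2118 m²/s², so v = 46.02 m/s.

46.0 m/s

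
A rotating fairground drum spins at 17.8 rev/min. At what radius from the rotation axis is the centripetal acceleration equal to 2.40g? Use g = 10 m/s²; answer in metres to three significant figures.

ω = 17.8 rev/min × 2π/60 = 1.864 rad/s.
a_c = ω²r = 2.40g ⇒ r = 2.40 × 10.0 / (1.864)² = 24.00/3.475 = 6.907 m.

6.91 m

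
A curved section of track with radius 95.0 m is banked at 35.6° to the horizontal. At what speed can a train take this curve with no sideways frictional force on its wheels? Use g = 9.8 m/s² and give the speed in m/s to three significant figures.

On a frictionless banked curve, N sinθ = mv²/r and N cosθ = mg, so tanθ = v²/(rg).
v = √(r g tanθ) = √(95.0 × 9.8 × tan 35.6°) = √(95.0 × 9.8 × 0.7159) = √666.5 = 25.82 m/s.

25.8 m/s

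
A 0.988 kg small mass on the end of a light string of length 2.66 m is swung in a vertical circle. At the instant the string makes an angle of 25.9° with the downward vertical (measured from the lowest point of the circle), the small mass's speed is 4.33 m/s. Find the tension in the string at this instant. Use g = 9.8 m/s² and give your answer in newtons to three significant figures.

15.7 N

Take the radial direction toward the centre of the circle as positive. The component of the weight along the string toward the centre is −mg cos φ (φ measured from the bottom), so Newton's second law along the string gives T − mg cos φ = m v²/r.
cos 25.9° = 0.8996, so T = m(v²/r + g cos φ) = 0.988 × ((4.33)²/2.66 + 9.8 × 0.8996) = 0.988 × (7.048 + (8.816)) = 0.988 × 15.86 = 15.67 N.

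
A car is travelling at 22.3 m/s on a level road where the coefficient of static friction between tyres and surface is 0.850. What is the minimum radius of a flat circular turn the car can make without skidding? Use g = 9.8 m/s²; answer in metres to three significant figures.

At the limit, μ_s m g = m v²/r, so r_min = v²/(μ_s g) = (22.3)²/(0.850 × 9.8) = 497.3/8.330 = 59.70 m.

59.7 m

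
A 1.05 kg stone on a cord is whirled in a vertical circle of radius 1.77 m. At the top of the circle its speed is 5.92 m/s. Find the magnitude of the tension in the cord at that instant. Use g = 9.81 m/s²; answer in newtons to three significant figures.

At the top, both T and the weight mg point inward (toward the centre), so T + mg = mv²/r.
T = m(v²/r − g) = 1.05 × ((5.92)²/1.77 − 9.81) = 1.05 × (19.80 − 9.81) = 1.05 × 9.990 = 10.49 N.

10.5 N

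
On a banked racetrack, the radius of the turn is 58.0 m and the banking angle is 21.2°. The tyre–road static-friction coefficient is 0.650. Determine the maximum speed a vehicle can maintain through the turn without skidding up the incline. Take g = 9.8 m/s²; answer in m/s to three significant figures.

28.1 m/s

At the maximum speed, friction acts down the slope at its limiting value f = μN. Radially (horizontal, toward centre): N sinθ + μN cosθ = mv²/r. Vertically: N cosθ − μN sinθ = mg.
Dividing: v² = r g (sinθ + μcosθ)/(cosθ − μsinθ).
sinθ + μcosθ = 0.3616 + 0.650×0.9323 = 0.9676; cosθ − μsinθ = 0.9323 − 0.650×0.3616 = 0.6973.
v² = 58.0 × 9.8 × 0.9676/0.6973 = 788.8 m²/s², so v = 28.09 m/s.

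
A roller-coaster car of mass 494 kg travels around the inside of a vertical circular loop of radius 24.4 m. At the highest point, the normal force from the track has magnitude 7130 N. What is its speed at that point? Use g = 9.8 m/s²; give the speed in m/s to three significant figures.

24.3 m/s

At the top, N + mg = mv²/r, so v = √(r(N/m + g)) = √(24.4 × (7130/494 + 9.8)) = √(24.4 × 24.23) = √591.3 = 24.32 m/s.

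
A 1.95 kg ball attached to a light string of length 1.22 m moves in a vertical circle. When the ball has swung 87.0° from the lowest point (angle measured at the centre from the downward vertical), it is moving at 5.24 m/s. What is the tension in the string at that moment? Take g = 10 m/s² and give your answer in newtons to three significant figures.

Take the radial direction toward the centre of the circle as positive. The component of the weight along the string toward the centre is −mg cos φ (φ measured from the bottom), so Newton's second law along the string gives T − mg cos φ = m v²/r.
cos 87.0° = 0.05234, so T = m(v²/r + g cos φ) = 1.95 × ((5.24)²/1.22 + 10.0 × 0.05234) = 1.95 × (22.51 + (0.5234)) = 1.95 × 23.03 = 44.91 N.

44.9 N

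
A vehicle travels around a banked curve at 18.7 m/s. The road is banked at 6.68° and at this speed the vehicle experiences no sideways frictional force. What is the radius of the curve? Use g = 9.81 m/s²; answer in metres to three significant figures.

304 m

Frictionless banking: tanθ = v²/(rg), so r = v²/(g tanθ).
r = (18.7)²/(9.81 × tan 6.68°) = 349.7/(9.81 × 0.1171) = 349.7/1.149 = 304.4 m.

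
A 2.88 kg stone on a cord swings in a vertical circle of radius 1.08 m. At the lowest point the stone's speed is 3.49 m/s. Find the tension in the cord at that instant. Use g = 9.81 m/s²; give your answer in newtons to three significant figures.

At the lowest point, T points up (toward the centre) and the weight mg points down (away from the centre), so the net inward force is T − mg = mv²/r.
T = m(v²/r + g) = 2.88 × ((3.49)²/1.08 + 9.81) = 2.88 × (11.28 + 9.81) = 2.88 × 21.09 = 60.73 N.

60.7 N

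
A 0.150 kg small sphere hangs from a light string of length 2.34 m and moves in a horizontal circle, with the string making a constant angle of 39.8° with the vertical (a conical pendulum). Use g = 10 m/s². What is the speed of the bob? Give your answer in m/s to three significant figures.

The radius of the circle is r = L sinθ = 2.34 × sin 39.8° = 1.498 m.
Horizontally T sinθ = mv²/r and vertically T cosθ = mg, so tanθ = v²/(rg).
v = √(r g tanθ) = √(1.498 × 10.0 × 0.8332) = √12.48 = 3.533 m/s.

3.53 m/s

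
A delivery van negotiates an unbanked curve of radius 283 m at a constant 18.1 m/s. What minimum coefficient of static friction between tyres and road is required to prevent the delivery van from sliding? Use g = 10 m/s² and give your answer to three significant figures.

Friction provides the centripetal force: μ_s m g = m v²/r, so μ_s = v²/(g r) = (18.10)²/(10.0 × 283) = 327.6/2830 = 0.1158.

0.116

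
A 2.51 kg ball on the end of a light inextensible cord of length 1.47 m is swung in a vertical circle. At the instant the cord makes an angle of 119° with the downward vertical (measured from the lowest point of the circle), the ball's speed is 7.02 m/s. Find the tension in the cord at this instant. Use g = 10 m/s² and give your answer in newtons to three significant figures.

Take the radial direction toward the centre of the circle as positive. The component of the weight along the string toward the centre is −mg cos φ (φ measured from the bottom), so Newton's second law along the string gives T − mg cos φ = m v²/r.
cos 119° = -0.4848, so T = m(v²/r + g cos φ) = 2.51 × ((7.02)²/1.47 + 10.0 × -0.4848) = 2.51 × (33.52 + (-4.848)) = 2.51 × 28.68 = 71.98 N.

72.0 N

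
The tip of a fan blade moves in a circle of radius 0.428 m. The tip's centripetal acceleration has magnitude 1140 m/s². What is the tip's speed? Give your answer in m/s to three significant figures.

22.1 m/s

a_c = v²/r ⇒ v = √(a_c · r) = √(1140 × 0.428) = √487.9 = 22.09 m/s.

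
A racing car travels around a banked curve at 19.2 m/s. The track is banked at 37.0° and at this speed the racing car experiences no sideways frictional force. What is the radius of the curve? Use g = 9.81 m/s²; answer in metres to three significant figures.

Frictionless banking: tanθ = v²/(rg), so r = v²/(g tanθ).
r = (19.2)²/(9.81 × tan 37.0°) = 368.6/(9.81 × 0.7536) = 368.6/7.392 = 49.87 m.

49.9 m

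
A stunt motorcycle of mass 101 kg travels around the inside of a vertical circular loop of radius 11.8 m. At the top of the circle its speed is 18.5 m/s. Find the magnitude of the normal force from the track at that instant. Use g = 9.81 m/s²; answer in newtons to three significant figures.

At the top, both N and the weight mg point inward (toward the centre), so N + mg = mv²/r.
N = m(v²/r − g) = 101 × ((18.5)²/11.8 − 9.81) = 101 × (29.00 − 9.81) = 101 × 19.19 = 1939 N.

1940 N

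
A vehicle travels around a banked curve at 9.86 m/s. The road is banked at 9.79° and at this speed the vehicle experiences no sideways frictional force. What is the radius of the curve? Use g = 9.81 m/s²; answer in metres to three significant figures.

57.4 m

Frictionless banking: tanθ = v²/(rg), so r = v²/(g tanθ).
r = (9.86)²/(9.81 × tan 9.79°) = 97.22/(9.81 × 0.1726) = 97.22/1.693 = 57.43 m.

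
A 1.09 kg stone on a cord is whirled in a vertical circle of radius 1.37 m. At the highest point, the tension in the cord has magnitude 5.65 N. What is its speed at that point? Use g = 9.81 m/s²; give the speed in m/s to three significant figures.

At the top, T + mg = mv²/r, so v = √(r(T/m + g)) = √(1.37 × (5.65/1.09 + 9.81)) = √(1.37 × 14.99) = √20.54 = 4.532 m/s.

4.53 m/s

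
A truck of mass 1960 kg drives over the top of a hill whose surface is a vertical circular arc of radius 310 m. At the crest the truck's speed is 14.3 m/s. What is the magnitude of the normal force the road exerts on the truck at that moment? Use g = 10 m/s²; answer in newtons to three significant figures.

At the crest the centripetal acceleration points downward (toward the centre of the arc), so mg − N = mv²/r.
N = m(g − v²/r) = 1960 × (10.0 − (14.3)²/310) = 1960 × (10.0 − 0.6596) = 1960 × 9.340 = 18310 N.

18300 N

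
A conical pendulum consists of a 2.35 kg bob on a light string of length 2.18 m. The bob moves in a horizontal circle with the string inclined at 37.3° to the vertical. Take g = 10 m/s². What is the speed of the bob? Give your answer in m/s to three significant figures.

The radius of the circle is r = L sinθ = 2.18 × sin 37.3° = 1.321 m.
Horizontally T sinθ = mv²/r and vertically T cosθ = mg, so tanθ = v²/(rg).
v = √(r g tanθ) = √(1.321 × 10.0 × 0.7618) = √10.06 = 3.172 m/s.

3.17 m/s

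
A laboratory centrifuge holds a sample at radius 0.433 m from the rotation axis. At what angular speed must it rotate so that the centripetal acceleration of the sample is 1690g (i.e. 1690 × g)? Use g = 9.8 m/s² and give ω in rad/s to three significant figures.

Centripetal acceleration a_c = ω²r. Setting ω²r = 1690g:
ω = √(1690g / r) = √(1690 × 9.8 / 0.433) = √38250 = 195.6 rad/s.

196 rad/s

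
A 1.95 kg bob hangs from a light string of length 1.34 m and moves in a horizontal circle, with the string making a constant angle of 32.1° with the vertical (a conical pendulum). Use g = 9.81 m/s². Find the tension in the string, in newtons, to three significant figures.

Vertically the bob has no acceleration, so T cosθ = mg.
T = mg/cosθ = 1.95 × 9.81 / cos 32.1° = 19.13/0.8471 = 22.58 N.

22.6 N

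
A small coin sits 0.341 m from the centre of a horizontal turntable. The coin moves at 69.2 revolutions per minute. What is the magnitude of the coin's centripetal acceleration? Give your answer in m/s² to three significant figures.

17.9 m/s²

ω = 69.2 rev/min × 2π/60 = 7.247 rad/s, so v = ωr = 7.247 × 0.341 = 2.471 m/s.
a_c = v²/r = (2.471)²/0.341 = 6.106/0.341 = 17.91 m/s².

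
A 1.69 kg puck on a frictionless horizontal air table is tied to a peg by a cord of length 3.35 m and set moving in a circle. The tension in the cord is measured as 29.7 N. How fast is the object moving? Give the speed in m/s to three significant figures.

7.67 m/s

T = m v²/r ⇒ v = √(T r / m) = √(29.7 × 3.35 / 1.69) = √58.87 = 7.673 m/s.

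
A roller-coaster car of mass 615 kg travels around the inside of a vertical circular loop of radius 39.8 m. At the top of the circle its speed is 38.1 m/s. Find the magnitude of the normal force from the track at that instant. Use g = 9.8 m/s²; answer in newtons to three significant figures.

16400 N

At the top, both N and the weight mg point inward (toward the centre), so N + mg = mv²/r.
N = m(v²/r − g) = 615 × ((38.1)²/39.8 − 9.8) = 615 × (36.47 − 9.8) = 615 × 26.67 = 16400 N.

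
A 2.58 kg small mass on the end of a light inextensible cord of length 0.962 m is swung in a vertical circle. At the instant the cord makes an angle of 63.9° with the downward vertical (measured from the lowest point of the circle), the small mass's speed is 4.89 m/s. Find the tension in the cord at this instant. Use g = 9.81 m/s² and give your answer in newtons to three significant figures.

Take the radial direction toward the centre of the circle as positive. The component of the weight along the string toward the centre is −mg cos φ (φ measured from the bottom), so Newton's second law along the string gives T − mg cos φ = m v²/r.
cos 63.9° = 0.4399, so T = m(v²/r + g cos φ) = 2.58 × ((4.89)²/0.962 + 9.81 × 0.4399) = 2.58 × (24.86 + (4.316)) = 2.58 × 29.17 = 75.26 N.

75.3 N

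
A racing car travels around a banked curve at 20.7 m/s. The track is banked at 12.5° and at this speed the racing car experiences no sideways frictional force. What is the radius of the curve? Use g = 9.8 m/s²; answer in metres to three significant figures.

Frictionless banking: tanθ = v²/(rg), so r = v²/(g tanθ).
r = (20.7)²/(9.8 × tan 12.5°) = 428.5/(9.8 × 0.2217) = 428.5/2.173 = 197.2 m.

197 m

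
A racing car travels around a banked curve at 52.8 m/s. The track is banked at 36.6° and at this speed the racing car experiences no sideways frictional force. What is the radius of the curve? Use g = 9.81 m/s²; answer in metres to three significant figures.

Frictionless banking: tanθ = v²/(rg), so r = v²/(g tanθ).
r = (52.8)²/(9.81 × tan 36.6°) = 2788/(9.81 × 0.7427) = 2788/7.286 = 382.7 m.

383 m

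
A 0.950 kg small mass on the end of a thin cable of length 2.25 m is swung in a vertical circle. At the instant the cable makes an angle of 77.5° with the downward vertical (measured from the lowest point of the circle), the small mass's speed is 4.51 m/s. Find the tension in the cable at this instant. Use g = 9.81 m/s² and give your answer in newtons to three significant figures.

Take the radial direction toward the centre of the circle as positive. The component of the weight along the string toward the centre is −mg cos φ (φ measured from the bottom), so Newton's second law along the string gives T − mg cos φ = m v²/r.
cos 77.5° = 0.2164, so T = m(v²/r + g cos φ) = 0.950 × ((4.51)²/2.25 + 9.81 × 0.2164) = 0.950 × (9.040 + (2.123)) = 0.950 × 11.16 = 10.61 N.

10.6 N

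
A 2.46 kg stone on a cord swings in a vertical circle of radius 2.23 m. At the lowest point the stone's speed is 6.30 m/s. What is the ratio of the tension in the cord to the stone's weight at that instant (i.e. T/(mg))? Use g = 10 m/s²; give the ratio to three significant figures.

2.78

At the bottom, T − mg = mv²/r, so T = m(v²/r + g) and T/(mg) = v²/(rg) + 1 = (6.30)²/(2.23 × 10.0) + 1 = 1.780 + 1 = 2.780.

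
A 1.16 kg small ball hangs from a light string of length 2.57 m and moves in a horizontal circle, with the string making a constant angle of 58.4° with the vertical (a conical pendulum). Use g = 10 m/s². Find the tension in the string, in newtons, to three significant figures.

Vertically the bob has no acceleration, so T cosθ = mg.
T = mg/cosθ = 1.16 × 10.0 / cos 58.4° = 11.60/0.5240 = 22.14 N.

22.1 N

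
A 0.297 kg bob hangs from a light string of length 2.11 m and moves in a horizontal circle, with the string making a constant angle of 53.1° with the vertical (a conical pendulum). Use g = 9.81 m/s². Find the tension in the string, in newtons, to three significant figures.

4.85 N

Vertically the bob has no acceleration, so T cosθ = mg.
T = mg/cosθ = 0.297 × 9.81 / cos 53.1° = 2.914/0.6004 = 4.853 N.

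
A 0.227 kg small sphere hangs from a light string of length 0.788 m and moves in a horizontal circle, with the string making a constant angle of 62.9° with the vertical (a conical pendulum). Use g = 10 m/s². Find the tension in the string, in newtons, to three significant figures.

Vertically the bob has no acceleration, so T cosθ = mg.
T = mg/cosθ = 0.227 × 10.0 / cos 62.9° = 2.270/0.4555 = 4.983 N.

4.98 N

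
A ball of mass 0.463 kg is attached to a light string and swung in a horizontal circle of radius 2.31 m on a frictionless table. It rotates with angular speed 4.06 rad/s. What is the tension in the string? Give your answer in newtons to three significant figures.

v = ωr = 4.06 × 2.31 = 9.379 m/s.
The tension is the only horizontal force, so it supplies the full centripetal force: T = m v²/r = 0.463 × (9.379)²/2.31 = 0.463 × 87.96/2.31 = 17.63 N.

17.6 N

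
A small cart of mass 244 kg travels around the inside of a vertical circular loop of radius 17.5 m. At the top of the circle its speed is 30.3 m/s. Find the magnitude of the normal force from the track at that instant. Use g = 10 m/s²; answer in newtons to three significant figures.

At the top, both N and the weight mg point inward (toward the centre), so N + mg = mv²/r.
N = m(v²/r − g) = 244 × ((30.3)²/17.5 − 10.0) = 244 × (52.46 − 10.0) = 244 × 42.46 = 10360 N.

10400 N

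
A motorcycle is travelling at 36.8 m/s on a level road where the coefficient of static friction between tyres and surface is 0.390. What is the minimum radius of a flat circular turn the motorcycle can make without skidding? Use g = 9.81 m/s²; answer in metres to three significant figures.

354 m

At the limit, μ_s m g = m v²/r, so r_min = v²/(μ_s g) = (36.8)²/(0.390 × 9.81) = 1354/3.826 = 354.0 m.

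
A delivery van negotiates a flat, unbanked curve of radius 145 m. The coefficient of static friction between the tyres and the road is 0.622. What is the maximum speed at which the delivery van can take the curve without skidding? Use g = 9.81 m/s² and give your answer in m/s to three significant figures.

29.7 m/s

The only inward force on a level bend is static friction, so at the limit f_s = μ_s N = μ_s m g = m v²/r.
Mass cancels: v_max = √(μ_s g r) = √(0.622 × 9.81 × 145) = √884.8 = 29.74 m/s.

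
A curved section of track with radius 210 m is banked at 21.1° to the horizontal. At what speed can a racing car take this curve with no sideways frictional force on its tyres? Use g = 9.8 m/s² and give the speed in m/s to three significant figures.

On a frictionless banked curve, N sinθ = mv²/r and N cosθ = mg, so tanθ = v²/(rg).
v = √(r g tanθ) = √(210 × 9.8 × tan 21.1°) = √(210 × 9.8 × 0.3859) = √794.1 = 28.18 m/s.

28.2 m/s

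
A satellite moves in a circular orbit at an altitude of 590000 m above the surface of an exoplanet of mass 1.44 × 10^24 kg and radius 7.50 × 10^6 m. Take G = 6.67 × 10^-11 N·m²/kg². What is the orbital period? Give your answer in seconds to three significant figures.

14800 s

r = R + h = 7.50 × 10^6 + 590000 = 8.090 × 10^6 m. Gravity provides the centripetal force: G M m / r² = m v² / r ⇒ v = √(GM/r) = 3446 m/s.
T = 2πr/v = 2π × 8.090 × 10^6 / 3446 = 14750 s.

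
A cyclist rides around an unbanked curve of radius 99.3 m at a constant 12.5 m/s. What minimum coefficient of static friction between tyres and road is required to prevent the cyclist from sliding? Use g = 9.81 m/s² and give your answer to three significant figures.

0.160

Friction provides the centripetal force: μ_s m g = m v²/r, so μ_s = v²/(g r) = (12.50)²/(9.81 × 99.3) = 156.2/974.1 = 0.1604.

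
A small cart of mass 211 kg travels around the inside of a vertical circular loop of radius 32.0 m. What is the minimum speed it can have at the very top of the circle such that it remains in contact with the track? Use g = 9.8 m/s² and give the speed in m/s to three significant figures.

17.7 m/s

At the highest point the centre is directly below, so both the weight and N act inward: N + mg = mv²/r.
At minimum speed N → 0, so mg = mv_min²/r ⇒ v_min = √(g r) = √(9.8 × 32.0) = 17.71 m/s.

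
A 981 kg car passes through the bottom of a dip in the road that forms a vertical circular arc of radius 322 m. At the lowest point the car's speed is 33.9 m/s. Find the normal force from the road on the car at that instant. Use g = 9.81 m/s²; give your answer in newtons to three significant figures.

At the lowest point, N points up (toward the centre) and the weight mg points down (away from the centre), so the net inward force is N − mg = mv²/r.
N = m(v²/r + g) = 981 × ((33.9)²/322 + 9.81) = 981 × (3.569 + 9.81) = 981 × 13.38 = 13120 N.

13100 N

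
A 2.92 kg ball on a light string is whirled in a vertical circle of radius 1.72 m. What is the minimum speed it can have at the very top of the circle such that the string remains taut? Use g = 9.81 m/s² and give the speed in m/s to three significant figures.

At the highest point the centre is directly below, so both the weight and T act inward: T + mg = mv²/r.
At minimum speed T → 0, so mg = mv_min²/r ⇒ v_min = √(g r) = √(9.81 × 1.72) = 4.108 m/s.

4.11 m/s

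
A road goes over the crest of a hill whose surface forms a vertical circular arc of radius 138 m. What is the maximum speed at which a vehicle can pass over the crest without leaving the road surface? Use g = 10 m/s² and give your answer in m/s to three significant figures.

37.1 m/s

At the crest the centre of the circle is below the vehicle, so the net downward (centripetal) force is mg − N = mv²/r.
The vehicle leaves the road when N → 0, giving v_max = √(g r) = √(10.0 × 138) = 37.15 m/s.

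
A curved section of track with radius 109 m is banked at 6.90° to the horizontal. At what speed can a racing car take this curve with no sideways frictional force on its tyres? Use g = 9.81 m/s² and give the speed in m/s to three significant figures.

11.4 m/s

On a frictionless banked curve, N sinθ = mv²/r and N cosθ = mg, so tanθ = v²/(rg).
v = √(r g tanθ) = √(109 × 9.81 × tan 6.90°) = √(109 × 9.81 × 0.1210) = √129.4 = 11.38 m/s.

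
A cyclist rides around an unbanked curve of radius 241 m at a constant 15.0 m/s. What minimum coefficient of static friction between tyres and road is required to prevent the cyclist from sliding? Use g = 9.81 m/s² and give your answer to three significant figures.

0.0952

Friction provides the centripetal force: μ_s m g = m v²/r, so μ_s = v²/(g r) = (15.00)²/(9.81 × 241) = 225.0/2364 = 0.09517.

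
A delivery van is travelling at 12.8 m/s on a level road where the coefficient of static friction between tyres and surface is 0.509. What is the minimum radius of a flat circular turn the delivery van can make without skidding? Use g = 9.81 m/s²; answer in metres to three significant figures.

At the limit, μ_s m g = m v²/r, so r_min = v²/(μ_s g) = (12.8)²/(0.509 × 9.81) = 163.8/4.993 = 32.81 m.

32.8 m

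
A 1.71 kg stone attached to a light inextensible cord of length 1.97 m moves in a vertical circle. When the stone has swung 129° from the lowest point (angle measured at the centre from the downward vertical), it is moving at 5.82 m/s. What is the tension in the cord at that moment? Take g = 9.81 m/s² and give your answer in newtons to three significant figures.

Take the radial direction toward the centre of the circle as positive. The component of the weight along the string toward the centre is −mg cos φ (φ measured from the bottom), so Newton's second law along the string gives T − mg cos φ = m v²/r.
cos 129° = -0.6293, so T = m(v²/r + g cos φ) = 1.71 × ((5.82)²/1.97 + 9.81 × -0.6293) = 1.71 × (17.19 + (-6.174)) = 1.71 × 11.02 = 18.85 N.

18.8 N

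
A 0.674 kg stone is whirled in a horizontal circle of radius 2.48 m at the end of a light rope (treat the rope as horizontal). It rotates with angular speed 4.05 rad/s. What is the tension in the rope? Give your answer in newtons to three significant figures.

27.4 N

v = ωr = 4.05 × 2.48 = 10.04 m/s.
The tension is the only horizontal force, so it supplies the full centripetal force: T = m v²/r = 0.674 × (10.04)²/2.48 = 0.674 × 100.9/2.48 = 27.42 N.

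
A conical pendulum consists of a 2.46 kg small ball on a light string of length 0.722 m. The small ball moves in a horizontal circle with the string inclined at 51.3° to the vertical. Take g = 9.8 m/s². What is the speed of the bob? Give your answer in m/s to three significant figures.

The radius of the circle is r = L sinθ = 0.722 × sin 51.3° = 0.5635 m.
Horizontally T sinθ = mv²/r and vertically T cosθ = mg, so tanθ = v²/(rg).
v = √(r g tanθ) = √(0.5635 × 9.8 × 1.248) = √6.893 = 2.625 m/s.

2.63 m/s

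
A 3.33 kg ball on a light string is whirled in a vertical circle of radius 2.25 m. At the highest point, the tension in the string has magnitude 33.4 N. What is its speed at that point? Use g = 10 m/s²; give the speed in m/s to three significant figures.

At the top, T + mg = mv²/r, so v = √(r(T/m + g)) = √(2.25 × (33.4/3.33 + 10.0)) = √(2.25 × 20.03) = √45.07 = 6.713 m/s.

6.71 m/s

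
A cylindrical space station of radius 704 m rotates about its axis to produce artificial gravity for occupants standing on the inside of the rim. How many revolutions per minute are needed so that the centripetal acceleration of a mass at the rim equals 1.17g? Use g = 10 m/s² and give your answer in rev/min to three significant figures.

Require ω²r = 1.17g, so ω = √(1.17 × 10.0/704) = 0.1289 rad/s.
In rev/min: ω × 60/(2π) = 0.1289 × 60/(2π) = 1.231 rev/min.

1.23 rev/min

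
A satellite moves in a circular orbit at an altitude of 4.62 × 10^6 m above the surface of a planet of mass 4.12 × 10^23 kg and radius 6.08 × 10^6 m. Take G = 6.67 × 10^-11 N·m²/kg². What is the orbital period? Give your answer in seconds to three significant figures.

42000 s

r = R + h = 6.08 × 10^6 + 4.62 × 10^6 = 1.070 × 10^7 m. Gravity provides the centripetal force: G M m / r² = m v² / r ⇒ v = √(GM/r) = 1603 m/s.
T = 2πr/v = 2π × 1.070 × 10^7 / 1603 = 41950 s.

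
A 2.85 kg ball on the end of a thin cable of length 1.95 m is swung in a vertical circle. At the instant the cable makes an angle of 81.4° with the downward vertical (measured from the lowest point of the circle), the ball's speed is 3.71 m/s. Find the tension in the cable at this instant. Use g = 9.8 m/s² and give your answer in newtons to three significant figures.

24.3 N

Take the radial direction toward the centre of the circle as positive. The component of the weight along the string toward the centre is −mg cos φ (φ measured from the bottom), so Newton's second law along the string gives T − mg cos φ = m v²/r.
cos 81.4° = 0.1495, so T = m(v²/r + g cos φ) = 2.85 × ((3.71)²/1.95 + 9.8 × 0.1495) = 2.85 × (7.059 + (1.465)) = 2.85 × 8.524 = 24.29 N.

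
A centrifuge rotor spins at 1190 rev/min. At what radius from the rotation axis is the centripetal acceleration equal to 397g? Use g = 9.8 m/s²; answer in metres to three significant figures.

ω = 1190 rev/min × 2π/60 = 124.6 rad/s.
a_c = ω²r = 397g ⇒ r = 397 × 9.8 / (124.6)² = 3891/15530 = 0.2505 m.

0.251 m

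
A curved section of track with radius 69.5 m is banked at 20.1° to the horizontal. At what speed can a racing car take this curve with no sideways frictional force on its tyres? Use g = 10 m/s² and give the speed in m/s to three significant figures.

15.9 m/s

On a frictionless banked curve, N sinθ = mv²/r and N cosθ = mg, so tanθ = v²/(rg).
v = √(r g tanθ) = √(69.5 × 10.0 × tan 20.1°) = √(69.5 × 10.0 × 0.3659) = √254.3 = 15.95 m/s.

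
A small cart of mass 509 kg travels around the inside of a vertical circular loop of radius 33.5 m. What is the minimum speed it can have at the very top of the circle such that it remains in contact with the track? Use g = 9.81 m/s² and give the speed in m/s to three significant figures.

18.1 m/s

At the highest point the centre is directly below, so both the weight and N act inward: N + mg = mv²/r.
At minimum speed N → 0, so mg = mv_min²/r ⇒ v_min = √(g r) = √(9.81 × 33.5) = 18.13 m/s.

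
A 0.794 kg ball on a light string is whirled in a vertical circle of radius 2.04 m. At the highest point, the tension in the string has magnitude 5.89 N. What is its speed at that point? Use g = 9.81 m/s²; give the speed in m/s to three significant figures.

5.93 m/s

At the top, T + mg = mv²/r, so v = √(r(T/m + g)) = √(2.04 × (5.89/0.794 + 9.81)) = √(2.04 × 17.23) = √35.15 = 5.928 m/s.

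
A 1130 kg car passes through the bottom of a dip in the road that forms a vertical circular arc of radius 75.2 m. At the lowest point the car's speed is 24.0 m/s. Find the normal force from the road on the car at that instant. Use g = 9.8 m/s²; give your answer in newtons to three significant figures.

19700 N

At the lowest point, N points up (toward the centre) and the weight mg points down (away from the centre), so the net inward force is N − mg = mv²/r.
N = m(v²/r + g) = 1130 × ((24.0)²/75.2 + 9.8) = 1130 × (7.660 + 9.8) = 1130 × 17.46 = 19730 N.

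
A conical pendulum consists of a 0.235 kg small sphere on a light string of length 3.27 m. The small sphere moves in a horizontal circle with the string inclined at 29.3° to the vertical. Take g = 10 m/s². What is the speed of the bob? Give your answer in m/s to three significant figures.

3.00 m/s

The radius of the circle is r = L sinθ = 3.27 × sin 29.3° = 1.600 m.
Horizontally T sinθ = mv²/r and vertically T cosθ = mg, so tanθ = v²/(rg).
v = √(r g tanθ) = √(1.600 × 10.0 × 0.5612) = √8.980 = 2.997 m/s.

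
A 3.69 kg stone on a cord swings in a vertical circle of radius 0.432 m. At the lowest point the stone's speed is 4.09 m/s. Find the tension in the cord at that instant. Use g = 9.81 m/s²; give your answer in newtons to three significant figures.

At the lowest point, T points up (toward the centre) and the weight mg points down (away from the centre), so the net inward force is T − mg = mv²/r.
T = m(v²/r + g) = 3.69 × ((4.09)²/0.432 + 9.81) = 3.69 × (38.72 + 9.81) = 3.69 × 48.53 = 179.1 N.

179 N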